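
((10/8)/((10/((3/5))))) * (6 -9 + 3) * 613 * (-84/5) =0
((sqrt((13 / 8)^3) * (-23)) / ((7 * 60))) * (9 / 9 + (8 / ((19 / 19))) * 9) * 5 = -21827 * sqrt(26) / 2688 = -41.40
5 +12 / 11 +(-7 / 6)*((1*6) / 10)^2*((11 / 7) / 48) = 53479 / 8800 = 6.08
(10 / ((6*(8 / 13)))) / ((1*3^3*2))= 65 / 1296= 0.05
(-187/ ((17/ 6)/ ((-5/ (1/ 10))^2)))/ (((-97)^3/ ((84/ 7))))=1980000/ 912673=2.17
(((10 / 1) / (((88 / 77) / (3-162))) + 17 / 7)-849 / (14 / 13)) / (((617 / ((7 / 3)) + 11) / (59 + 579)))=-19446559 / 3856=-5043.19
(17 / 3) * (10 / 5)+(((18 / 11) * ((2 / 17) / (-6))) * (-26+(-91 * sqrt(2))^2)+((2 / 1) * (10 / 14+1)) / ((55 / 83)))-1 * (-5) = -9995383 / 19635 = -509.06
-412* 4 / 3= -1648 / 3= -549.33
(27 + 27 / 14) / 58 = 405 / 812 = 0.50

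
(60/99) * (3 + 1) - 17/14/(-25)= 28561/11550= 2.47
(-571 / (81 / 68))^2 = 1507613584 / 6561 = 229784.12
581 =581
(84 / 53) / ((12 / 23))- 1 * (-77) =4242 / 53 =80.04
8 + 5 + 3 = 16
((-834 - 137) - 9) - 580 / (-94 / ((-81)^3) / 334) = -51475421320 / 47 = -1095221730.21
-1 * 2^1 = -2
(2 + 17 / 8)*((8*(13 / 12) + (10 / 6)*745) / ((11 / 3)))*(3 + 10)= 146289 / 8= 18286.12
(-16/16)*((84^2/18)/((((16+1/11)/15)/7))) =-150920/59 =-2557.97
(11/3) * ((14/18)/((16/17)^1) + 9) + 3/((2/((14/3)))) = 18589/432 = 43.03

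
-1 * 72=-72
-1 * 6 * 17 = -102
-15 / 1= -15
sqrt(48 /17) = 4 * sqrt(51) /17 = 1.68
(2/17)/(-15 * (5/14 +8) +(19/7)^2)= -196/196571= -0.00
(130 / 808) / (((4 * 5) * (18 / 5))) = 65 / 29088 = 0.00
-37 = -37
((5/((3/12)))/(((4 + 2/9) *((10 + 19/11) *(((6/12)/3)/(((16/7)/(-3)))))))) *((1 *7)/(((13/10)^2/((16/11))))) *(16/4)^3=-98304000/138073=-711.97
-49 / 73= -0.67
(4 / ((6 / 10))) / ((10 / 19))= 38 / 3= 12.67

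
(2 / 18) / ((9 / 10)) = 10 / 81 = 0.12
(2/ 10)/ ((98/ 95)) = 19/ 98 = 0.19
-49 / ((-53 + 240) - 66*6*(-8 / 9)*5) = -49 / 1947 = -0.03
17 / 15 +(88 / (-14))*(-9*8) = 47639 / 105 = 453.70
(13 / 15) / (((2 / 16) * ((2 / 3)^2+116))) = 39 / 655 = 0.06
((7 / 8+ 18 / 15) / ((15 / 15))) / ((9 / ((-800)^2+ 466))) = 26579339 / 180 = 147662.99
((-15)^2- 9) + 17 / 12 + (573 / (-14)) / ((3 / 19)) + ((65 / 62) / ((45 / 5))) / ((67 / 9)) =-7289617 / 174468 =-41.78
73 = 73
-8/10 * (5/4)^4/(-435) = 25/5568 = 0.00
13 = 13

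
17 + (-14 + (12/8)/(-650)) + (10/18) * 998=6522073/11700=557.44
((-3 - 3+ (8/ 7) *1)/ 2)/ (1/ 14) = -34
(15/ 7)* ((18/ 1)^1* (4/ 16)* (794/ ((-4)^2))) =53595/ 112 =478.53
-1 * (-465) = 465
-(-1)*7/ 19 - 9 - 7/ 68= -11285/ 1292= -8.73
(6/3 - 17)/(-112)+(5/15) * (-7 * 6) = -13.87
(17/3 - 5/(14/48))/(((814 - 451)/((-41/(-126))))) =-0.01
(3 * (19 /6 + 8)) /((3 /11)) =737 /6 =122.83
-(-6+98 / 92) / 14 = 227 / 644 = 0.35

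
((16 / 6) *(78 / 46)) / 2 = 52 / 23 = 2.26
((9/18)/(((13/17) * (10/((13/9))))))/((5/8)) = 34/225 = 0.15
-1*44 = -44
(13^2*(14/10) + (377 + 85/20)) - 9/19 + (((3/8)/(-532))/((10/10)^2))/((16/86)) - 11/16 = 104984459/170240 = 616.69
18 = 18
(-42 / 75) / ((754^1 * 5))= -7 / 47125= -0.00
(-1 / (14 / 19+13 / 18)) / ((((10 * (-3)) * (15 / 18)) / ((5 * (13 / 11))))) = 4446 / 27445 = 0.16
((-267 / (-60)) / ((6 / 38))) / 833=1691 / 49980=0.03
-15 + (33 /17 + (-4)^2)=50 /17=2.94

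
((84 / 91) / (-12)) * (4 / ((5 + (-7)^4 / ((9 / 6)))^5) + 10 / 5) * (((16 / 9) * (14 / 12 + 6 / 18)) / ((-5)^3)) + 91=1150574930589517029051113 / 12643224559100478802875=91.00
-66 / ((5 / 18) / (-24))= 28512 / 5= 5702.40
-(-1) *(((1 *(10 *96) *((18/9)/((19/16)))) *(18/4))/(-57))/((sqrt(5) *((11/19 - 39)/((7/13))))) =32256 *sqrt(5)/90155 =0.80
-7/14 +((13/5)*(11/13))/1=17/10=1.70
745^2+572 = 555597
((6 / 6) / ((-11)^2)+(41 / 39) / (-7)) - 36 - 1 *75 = -3671351 / 33033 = -111.14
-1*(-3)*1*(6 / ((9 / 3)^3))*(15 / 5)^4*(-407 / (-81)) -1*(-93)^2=-25133 / 3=-8377.67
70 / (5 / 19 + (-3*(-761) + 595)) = 1330 / 54687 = 0.02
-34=-34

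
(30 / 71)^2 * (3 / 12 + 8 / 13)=10125 / 65533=0.15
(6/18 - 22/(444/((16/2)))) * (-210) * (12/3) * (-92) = -180320/37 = -4873.51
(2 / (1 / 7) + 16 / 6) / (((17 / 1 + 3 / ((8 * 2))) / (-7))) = -224 / 33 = -6.79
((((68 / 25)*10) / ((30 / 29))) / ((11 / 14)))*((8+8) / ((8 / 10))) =110432 / 165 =669.28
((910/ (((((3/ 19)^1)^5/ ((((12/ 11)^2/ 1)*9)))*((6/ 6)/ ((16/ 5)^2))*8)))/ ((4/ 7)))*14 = 5652953825792/ 1815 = 3114575110.63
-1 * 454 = -454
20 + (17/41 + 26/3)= 3577/123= 29.08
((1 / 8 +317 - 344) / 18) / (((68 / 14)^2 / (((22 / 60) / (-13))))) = 23177 / 12984192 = 0.00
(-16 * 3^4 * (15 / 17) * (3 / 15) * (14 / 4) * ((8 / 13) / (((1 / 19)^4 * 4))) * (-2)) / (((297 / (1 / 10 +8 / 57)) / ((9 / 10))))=23378.05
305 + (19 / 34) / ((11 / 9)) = 305.46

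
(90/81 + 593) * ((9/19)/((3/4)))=21388/57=375.23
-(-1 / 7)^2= -1 / 49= -0.02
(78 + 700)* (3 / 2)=1167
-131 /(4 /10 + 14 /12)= -3930 /47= -83.62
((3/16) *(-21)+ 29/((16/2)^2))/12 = -0.29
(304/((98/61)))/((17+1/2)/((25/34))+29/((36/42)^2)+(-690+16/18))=-87840/290521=-0.30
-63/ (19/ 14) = -882/ 19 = -46.42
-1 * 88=-88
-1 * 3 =-3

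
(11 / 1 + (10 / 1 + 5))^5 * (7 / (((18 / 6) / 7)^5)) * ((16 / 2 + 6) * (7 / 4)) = 140933679518.88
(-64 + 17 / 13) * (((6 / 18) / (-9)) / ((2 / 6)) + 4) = -28525 / 117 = -243.80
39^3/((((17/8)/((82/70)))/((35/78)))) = 249444/17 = 14673.18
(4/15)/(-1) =-4/15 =-0.27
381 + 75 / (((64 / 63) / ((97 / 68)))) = 2116437 / 4352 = 486.31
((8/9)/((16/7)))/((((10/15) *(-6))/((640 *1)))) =-560/9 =-62.22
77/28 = 11/4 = 2.75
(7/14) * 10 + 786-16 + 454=1229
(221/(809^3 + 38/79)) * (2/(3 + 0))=2686/9652738899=0.00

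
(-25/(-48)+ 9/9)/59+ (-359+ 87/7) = -6869921/19824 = -346.55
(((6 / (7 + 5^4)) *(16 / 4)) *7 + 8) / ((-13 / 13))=-653 / 79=-8.27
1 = 1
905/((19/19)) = 905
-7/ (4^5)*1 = -0.01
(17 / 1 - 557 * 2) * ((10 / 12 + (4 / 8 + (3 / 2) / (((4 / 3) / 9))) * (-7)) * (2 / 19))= 1936205 / 228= 8492.13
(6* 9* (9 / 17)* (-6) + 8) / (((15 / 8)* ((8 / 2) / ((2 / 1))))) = -2224 / 51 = -43.61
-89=-89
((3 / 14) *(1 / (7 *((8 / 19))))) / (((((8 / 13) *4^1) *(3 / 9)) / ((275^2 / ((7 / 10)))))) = 840571875 / 87808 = 9572.84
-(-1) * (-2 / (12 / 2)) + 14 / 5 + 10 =187 / 15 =12.47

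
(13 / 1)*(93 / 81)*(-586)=-236158 / 27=-8746.59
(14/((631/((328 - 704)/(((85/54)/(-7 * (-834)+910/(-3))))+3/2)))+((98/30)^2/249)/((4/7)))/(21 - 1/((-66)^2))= -8532115576290691/6108295723125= -1396.81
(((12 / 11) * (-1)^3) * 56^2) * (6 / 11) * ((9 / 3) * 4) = -2709504 / 121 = -22392.60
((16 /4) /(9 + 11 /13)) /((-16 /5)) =-65 /512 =-0.13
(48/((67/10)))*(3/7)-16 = -6064/469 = -12.93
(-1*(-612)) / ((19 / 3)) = 1836 / 19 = 96.63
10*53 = 530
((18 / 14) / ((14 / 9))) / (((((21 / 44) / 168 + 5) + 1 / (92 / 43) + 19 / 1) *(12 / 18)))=163944 / 3235813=0.05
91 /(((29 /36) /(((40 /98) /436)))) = 2340 /22127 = 0.11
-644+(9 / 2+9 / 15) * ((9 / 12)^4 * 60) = -70039 / 128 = -547.18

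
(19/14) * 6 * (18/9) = 114/7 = 16.29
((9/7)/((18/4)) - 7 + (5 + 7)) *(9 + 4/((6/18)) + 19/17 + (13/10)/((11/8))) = 121.90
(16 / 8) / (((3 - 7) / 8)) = -4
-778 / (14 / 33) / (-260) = 12837 / 1820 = 7.05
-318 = -318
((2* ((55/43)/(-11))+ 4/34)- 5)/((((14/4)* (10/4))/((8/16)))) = -7478/25585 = -0.29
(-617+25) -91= -683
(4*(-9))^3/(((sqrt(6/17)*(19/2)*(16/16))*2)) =-7776*sqrt(102)/19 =-4133.36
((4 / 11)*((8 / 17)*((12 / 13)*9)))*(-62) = -88.14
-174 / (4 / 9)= -783 / 2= -391.50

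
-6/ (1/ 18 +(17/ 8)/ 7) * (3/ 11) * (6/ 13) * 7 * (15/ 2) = -2857680/ 25883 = -110.41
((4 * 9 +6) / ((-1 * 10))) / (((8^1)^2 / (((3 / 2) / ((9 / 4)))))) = -7 / 160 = -0.04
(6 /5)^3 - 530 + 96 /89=-5865026 /11125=-527.19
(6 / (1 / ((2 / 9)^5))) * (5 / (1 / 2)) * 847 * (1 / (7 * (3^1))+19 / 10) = 3167296 / 59049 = 53.64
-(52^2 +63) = -2767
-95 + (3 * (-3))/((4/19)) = -551/4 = -137.75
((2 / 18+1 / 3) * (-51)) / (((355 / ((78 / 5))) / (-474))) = 838032 / 1775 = 472.13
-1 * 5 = -5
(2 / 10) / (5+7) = 1 / 60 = 0.02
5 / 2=2.50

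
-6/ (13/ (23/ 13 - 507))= 39408/ 169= 233.18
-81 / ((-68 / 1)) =81 / 68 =1.19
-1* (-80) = 80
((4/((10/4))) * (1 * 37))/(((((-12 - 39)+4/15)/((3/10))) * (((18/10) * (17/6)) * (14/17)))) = -0.08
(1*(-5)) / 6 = -5 / 6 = -0.83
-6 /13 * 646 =-3876 /13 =-298.15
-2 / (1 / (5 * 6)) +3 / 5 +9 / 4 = -1143 / 20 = -57.15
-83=-83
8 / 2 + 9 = 13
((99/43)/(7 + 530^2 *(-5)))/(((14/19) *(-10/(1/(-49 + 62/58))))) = -54549/11752516525400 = -0.00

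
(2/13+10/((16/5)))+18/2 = 1277/104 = 12.28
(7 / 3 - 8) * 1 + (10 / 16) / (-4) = -559 / 96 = -5.82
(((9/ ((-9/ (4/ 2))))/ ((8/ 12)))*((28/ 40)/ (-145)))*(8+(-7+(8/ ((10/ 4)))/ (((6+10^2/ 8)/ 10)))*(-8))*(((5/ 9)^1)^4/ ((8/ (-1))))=-700/ 80919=-0.01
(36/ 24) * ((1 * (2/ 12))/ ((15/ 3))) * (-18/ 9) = -1/ 10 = -0.10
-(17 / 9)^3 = -4913 / 729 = -6.74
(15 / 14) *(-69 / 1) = -1035 / 14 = -73.93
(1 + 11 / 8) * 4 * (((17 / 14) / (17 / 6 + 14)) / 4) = 969 / 5656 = 0.17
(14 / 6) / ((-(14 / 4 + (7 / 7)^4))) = -14 / 27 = -0.52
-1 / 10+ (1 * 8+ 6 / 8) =173 / 20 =8.65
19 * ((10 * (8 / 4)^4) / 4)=760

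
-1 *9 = -9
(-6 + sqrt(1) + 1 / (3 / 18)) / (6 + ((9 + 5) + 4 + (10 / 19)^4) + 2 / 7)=912247 / 22224570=0.04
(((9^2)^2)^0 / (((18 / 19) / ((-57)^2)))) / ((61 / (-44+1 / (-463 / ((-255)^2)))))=-585738023 / 56486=-10369.61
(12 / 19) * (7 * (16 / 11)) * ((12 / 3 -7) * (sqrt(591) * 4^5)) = -4128768 * sqrt(591) / 209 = -480250.62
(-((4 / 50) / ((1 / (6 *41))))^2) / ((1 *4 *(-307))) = 60516 / 191875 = 0.32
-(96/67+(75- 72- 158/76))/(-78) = 461/15276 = 0.03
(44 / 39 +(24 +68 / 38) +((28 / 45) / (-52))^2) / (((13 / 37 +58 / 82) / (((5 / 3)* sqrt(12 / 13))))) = 265516081877* sqrt(39) / 40726349235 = 40.71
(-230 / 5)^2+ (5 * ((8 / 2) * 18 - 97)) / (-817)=1728897 / 817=2116.15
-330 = -330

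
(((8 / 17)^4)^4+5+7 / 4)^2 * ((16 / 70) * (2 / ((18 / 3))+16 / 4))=3205819520639810015865951092583713930382739 / 71037347842814017375323188919628537420830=45.13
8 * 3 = 24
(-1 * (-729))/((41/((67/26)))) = 48843/1066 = 45.82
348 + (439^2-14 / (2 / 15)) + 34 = 192998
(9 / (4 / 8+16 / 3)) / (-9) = -6 / 35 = -0.17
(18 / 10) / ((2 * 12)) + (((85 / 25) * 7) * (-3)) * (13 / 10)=-18549 / 200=-92.74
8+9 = 17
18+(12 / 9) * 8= 86 / 3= 28.67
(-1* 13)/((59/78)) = -17.19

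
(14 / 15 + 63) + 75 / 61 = 59624 / 915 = 65.16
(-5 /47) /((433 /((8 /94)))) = -20 /956497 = -0.00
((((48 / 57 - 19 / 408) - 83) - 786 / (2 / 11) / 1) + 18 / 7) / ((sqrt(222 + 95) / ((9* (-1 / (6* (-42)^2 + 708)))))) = 238904479* sqrt(317) / 21582384544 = 0.20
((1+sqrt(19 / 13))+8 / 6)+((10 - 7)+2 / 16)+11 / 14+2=sqrt(247) / 13+1385 / 168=9.45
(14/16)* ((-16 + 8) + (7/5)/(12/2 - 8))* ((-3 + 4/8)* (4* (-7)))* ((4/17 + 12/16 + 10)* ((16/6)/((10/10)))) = -1061487/68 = -15610.10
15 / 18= 5 / 6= 0.83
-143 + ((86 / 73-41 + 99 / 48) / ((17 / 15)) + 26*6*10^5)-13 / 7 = 2168250435201 / 138992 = 15599821.83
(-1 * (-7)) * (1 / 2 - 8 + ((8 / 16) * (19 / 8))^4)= -38.58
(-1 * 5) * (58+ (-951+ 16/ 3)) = 13315/ 3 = 4438.33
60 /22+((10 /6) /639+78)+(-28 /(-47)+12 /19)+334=7832761589 /18830691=415.96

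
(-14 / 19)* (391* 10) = -2881.05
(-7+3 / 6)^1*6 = -39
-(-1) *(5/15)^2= 1/9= 0.11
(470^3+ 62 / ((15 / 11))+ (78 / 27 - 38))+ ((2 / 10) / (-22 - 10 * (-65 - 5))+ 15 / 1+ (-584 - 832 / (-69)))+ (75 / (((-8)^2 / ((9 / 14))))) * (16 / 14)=9519763229531209 / 91692720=103822454.27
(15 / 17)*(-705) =-10575 / 17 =-622.06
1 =1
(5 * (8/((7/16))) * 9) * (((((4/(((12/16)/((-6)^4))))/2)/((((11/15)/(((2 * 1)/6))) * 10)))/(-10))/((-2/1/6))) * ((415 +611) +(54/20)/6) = 15324816384/385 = 39804717.88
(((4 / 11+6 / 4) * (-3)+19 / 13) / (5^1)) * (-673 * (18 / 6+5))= 3179252 / 715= 4446.51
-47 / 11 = -4.27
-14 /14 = -1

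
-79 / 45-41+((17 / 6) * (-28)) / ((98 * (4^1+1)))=-13519 / 315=-42.92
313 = 313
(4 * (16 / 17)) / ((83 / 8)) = 512 / 1411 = 0.36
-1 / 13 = -0.08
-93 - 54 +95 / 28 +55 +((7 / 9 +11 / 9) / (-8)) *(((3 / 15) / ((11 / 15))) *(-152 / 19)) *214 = 28.12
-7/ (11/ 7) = -49/ 11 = -4.45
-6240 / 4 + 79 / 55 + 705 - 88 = -51786 / 55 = -941.56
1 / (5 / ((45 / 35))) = 9 / 35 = 0.26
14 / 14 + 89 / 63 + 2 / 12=325 / 126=2.58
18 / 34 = 9 / 17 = 0.53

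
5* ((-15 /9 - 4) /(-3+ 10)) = -85 /21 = -4.05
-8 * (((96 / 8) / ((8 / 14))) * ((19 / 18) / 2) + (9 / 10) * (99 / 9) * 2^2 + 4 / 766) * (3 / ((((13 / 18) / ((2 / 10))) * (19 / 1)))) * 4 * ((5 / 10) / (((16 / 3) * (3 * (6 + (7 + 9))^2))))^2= -953037 / 3223396633600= -0.00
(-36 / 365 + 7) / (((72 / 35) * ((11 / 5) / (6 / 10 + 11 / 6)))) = 3.71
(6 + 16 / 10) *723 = 27474 / 5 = 5494.80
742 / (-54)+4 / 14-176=-35807 / 189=-189.46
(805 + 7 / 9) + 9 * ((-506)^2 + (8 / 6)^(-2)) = 331939417 / 144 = 2305134.84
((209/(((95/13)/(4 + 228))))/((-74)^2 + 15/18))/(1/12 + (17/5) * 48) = 2388672/321939217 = 0.01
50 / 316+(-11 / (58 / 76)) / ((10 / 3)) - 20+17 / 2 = -15.67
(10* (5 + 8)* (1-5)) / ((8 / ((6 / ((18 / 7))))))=-455 / 3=-151.67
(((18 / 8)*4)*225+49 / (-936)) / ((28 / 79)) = 149732729 / 26208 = 5713.25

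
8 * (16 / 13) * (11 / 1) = 1408 / 13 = 108.31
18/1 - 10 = 8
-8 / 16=-1 / 2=-0.50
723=723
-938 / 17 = -55.18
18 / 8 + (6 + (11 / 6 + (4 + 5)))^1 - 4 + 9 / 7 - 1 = 15.37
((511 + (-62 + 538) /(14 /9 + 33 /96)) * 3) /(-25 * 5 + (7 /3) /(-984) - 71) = -527064840 /45213379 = -11.66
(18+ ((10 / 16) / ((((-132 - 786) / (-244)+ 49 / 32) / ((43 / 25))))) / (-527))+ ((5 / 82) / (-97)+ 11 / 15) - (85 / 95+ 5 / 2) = 18933216624565 / 1234432909299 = 15.34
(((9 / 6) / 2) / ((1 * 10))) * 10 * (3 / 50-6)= -891 / 200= -4.46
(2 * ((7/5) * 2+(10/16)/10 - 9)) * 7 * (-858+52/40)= 29444779/400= 73611.95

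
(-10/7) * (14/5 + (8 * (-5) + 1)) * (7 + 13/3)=586.10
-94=-94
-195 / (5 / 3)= -117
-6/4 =-3/2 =-1.50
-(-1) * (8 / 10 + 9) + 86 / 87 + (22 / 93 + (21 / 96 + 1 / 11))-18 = -31638199 / 4746720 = -6.67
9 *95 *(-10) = -8550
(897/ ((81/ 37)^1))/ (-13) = -851/ 27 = -31.52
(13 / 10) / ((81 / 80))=104 / 81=1.28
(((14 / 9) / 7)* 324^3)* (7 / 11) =52907904 / 11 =4809809.45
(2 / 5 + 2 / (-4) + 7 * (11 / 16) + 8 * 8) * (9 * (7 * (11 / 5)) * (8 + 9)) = 64760157 / 400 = 161900.39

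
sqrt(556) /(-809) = -2* sqrt(139) /809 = -0.03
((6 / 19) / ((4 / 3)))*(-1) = -9 / 38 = -0.24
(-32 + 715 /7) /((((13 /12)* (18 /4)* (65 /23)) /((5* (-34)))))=-3071696 /3549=-865.51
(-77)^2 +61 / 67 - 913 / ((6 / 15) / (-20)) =3455854 / 67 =51579.91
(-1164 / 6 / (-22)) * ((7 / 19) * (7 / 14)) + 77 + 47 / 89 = 2944631 / 37202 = 79.15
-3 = -3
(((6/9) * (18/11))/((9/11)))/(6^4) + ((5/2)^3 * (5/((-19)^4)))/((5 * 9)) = 264017/253344024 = 0.00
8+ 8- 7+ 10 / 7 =73 / 7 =10.43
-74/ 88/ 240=-0.00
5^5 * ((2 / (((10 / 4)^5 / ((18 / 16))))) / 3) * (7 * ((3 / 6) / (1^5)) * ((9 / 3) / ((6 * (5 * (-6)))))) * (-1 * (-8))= -56 / 5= -11.20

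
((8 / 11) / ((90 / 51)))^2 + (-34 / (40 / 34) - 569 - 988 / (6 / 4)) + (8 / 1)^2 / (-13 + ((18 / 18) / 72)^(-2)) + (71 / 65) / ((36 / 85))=-9178588527197 / 7320584700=-1253.81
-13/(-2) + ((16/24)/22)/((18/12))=1291/198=6.52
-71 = -71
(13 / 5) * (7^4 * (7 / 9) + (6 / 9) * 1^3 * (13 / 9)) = 655811 / 135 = 4857.86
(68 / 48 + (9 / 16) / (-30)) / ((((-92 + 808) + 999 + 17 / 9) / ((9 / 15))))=6039 / 12361600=0.00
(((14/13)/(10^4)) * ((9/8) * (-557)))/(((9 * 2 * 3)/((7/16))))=-27293/49920000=-0.00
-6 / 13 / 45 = -2 / 195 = -0.01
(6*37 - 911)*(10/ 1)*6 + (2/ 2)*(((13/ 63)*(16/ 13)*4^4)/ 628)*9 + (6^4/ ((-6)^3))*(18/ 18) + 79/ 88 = -41344.17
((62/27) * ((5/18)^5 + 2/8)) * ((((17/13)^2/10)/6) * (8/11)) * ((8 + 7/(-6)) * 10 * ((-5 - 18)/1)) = -4017327865229/213396944904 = -18.83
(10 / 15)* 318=212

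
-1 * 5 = -5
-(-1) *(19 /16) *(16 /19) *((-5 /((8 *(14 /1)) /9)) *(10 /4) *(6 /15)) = -45 /112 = -0.40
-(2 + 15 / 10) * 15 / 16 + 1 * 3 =-9 / 32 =-0.28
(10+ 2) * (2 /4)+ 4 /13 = 82 /13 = 6.31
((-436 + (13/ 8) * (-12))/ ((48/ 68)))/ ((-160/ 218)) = 1688083/ 1920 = 879.21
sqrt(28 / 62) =sqrt(434) / 31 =0.67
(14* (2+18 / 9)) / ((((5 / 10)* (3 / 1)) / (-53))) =-5936 / 3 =-1978.67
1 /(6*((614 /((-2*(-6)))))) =0.00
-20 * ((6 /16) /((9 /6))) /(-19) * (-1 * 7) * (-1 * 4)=140 /19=7.37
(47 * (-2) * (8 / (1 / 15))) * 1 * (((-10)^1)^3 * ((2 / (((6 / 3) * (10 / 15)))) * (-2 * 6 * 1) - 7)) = -282000000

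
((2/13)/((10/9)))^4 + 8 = 142811561/17850625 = 8.00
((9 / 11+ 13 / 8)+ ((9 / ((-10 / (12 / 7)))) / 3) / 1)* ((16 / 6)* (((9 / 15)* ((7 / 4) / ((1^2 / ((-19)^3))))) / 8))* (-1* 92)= 937234337 / 2200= 426015.61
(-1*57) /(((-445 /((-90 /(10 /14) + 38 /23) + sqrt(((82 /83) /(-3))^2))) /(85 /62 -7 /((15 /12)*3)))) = 3110557393 /395019825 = 7.87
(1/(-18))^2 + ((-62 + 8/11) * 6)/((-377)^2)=253163/506547756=0.00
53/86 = 0.62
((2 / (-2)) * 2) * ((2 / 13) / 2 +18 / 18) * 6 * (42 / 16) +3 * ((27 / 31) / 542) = -7408629 / 218426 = -33.92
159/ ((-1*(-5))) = 159/ 5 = 31.80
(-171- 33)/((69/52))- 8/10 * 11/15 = -266212/1725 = -154.33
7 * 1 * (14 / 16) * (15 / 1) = 735 / 8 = 91.88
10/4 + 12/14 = 47/14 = 3.36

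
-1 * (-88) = 88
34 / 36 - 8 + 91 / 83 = -8903 / 1494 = -5.96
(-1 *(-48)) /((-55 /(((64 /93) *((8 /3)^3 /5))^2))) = -5.94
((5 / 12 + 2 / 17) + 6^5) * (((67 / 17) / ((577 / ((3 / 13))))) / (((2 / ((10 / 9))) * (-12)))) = -531448355 / 936484848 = -0.57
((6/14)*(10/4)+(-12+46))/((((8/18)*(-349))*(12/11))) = -0.21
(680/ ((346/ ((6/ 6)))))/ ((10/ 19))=646/ 173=3.73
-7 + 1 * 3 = -4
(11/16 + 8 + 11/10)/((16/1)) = 783/1280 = 0.61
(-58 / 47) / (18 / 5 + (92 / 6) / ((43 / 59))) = -645 / 12878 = -0.05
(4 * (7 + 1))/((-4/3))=-24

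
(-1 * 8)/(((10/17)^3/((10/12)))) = -4913/150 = -32.75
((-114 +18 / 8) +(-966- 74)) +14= -4551 / 4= -1137.75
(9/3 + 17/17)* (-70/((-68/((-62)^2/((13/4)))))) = 1076320/221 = 4870.23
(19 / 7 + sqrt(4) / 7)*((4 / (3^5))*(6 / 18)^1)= 4 / 243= 0.02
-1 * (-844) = 844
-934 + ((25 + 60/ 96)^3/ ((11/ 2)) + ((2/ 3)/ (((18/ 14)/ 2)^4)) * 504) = 25205252519/ 6158592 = 4092.70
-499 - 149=-648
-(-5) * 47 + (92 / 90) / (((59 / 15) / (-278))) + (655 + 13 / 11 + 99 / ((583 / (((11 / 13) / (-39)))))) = 14281540840 / 17439279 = 818.93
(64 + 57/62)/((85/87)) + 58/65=4613407/68510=67.34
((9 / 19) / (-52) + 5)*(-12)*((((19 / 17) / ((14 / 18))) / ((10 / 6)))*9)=-3594699 / 7735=-464.73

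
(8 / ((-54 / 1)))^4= 256 / 531441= 0.00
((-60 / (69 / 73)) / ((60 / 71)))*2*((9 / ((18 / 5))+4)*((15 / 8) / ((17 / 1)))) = -336895 / 3128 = -107.70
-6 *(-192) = 1152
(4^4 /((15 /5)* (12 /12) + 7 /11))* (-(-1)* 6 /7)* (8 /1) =482.74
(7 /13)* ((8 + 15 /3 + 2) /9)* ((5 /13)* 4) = 700 /507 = 1.38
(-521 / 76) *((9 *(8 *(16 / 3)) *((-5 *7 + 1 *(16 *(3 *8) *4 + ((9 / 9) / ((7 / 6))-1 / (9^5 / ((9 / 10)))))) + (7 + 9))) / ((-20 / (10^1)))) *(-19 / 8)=-363192352603 / 76545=-4744821.38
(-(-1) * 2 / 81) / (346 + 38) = 0.00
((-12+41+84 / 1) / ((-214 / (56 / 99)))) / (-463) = 3164 / 4904559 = 0.00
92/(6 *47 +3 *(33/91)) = 8372/25761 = 0.32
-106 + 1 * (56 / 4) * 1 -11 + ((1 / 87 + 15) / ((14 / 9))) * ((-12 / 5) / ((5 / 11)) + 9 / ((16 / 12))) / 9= -294129 / 2900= -101.42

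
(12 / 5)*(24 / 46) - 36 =-3996 / 115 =-34.75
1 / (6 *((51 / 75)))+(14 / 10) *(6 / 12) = 241 / 255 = 0.95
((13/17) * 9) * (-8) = -936/17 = -55.06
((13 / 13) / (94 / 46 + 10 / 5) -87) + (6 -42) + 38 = -7882 / 93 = -84.75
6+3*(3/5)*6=84/5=16.80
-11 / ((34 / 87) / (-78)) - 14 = 37085 / 17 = 2181.47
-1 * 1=-1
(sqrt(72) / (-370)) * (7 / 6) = -7 * sqrt(2) / 370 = -0.03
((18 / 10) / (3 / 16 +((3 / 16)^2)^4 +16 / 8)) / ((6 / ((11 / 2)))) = 3221225472 / 4270567055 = 0.75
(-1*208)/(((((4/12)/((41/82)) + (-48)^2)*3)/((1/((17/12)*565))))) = -1248/33204485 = -0.00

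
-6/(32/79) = -237/16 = -14.81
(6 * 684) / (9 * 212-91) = 4104 / 1817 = 2.26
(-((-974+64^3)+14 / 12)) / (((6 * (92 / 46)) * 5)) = -1567027 / 360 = -4352.85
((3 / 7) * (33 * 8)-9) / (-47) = -2.22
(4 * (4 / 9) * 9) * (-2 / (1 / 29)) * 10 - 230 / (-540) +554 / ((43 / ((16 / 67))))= -1443181801 / 155574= -9276.50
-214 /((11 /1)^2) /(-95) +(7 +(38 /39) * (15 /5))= 1485637 /149435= 9.94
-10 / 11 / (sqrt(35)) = -2 * sqrt(35) / 77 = -0.15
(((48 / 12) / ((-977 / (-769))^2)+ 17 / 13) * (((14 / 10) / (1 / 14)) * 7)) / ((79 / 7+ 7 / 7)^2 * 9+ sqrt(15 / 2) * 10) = 3503730583104948 / 9159747702629407 - 12896069840465 * sqrt(30) / 9159747702629407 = 0.37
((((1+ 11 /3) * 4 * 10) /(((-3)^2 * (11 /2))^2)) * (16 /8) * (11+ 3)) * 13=815360 /29403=27.73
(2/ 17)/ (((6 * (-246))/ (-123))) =1/ 102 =0.01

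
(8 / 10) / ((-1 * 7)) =-0.11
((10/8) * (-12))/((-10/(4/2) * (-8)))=-0.38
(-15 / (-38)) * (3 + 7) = 75 / 19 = 3.95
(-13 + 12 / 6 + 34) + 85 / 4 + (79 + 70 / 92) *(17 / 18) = 8251 / 69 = 119.58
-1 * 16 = -16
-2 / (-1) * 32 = 64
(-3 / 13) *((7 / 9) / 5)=-7 / 195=-0.04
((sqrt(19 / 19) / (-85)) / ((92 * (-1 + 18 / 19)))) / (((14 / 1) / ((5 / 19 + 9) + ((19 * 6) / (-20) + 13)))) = 3147 / 1094800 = 0.00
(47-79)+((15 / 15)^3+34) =3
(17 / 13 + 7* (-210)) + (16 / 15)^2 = -4292597 / 2925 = -1467.55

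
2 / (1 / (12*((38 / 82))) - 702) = -456 / 160015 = -0.00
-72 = -72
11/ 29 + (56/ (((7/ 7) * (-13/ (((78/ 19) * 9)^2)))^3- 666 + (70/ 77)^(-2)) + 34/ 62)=686501433104334293058/ 813910769183837980163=0.84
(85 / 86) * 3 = 2.97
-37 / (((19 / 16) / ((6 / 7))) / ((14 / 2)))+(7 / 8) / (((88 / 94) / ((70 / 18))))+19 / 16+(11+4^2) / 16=-10860899 / 60192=-180.44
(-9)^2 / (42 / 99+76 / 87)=2871 / 46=62.41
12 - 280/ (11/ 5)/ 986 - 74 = -336926/ 5423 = -62.13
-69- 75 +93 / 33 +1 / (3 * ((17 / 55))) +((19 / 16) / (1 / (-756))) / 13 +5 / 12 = -208.74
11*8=88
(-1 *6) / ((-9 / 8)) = 16 / 3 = 5.33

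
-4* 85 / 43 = -340 / 43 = -7.91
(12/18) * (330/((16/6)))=165/2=82.50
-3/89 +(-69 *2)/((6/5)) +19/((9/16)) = -65086/801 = -81.26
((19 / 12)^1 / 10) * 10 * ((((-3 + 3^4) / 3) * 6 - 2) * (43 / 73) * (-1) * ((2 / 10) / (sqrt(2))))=-62909 * sqrt(2) / 4380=-20.31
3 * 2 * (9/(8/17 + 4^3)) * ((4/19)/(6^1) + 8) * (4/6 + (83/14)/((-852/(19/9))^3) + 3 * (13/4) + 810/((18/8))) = 9102260722801625819/3651203193829632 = 2492.95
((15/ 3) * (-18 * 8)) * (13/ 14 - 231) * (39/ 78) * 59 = 4886717.14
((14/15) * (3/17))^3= 2744/614125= 0.00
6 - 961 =-955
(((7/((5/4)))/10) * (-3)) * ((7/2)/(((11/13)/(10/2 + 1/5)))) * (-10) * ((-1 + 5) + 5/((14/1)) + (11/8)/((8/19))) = 2423967/880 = 2754.51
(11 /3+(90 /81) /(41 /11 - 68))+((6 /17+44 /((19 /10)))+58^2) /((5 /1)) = 6999680173 /10276245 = 681.15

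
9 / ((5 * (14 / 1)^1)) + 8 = 569 / 70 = 8.13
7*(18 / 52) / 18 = 7 / 52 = 0.13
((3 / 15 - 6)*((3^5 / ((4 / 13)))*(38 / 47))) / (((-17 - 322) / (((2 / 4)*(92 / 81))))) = 164749 / 26555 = 6.20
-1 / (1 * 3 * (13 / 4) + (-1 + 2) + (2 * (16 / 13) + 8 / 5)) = -0.07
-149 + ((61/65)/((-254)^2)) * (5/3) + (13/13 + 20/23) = -8514562213/57870852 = -147.13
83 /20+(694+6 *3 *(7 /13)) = 184039 /260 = 707.84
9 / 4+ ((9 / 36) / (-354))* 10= 397 / 177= 2.24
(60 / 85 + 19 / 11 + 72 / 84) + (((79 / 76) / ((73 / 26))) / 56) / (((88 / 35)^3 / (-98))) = 2924036144719 / 899831984128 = 3.25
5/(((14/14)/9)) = 45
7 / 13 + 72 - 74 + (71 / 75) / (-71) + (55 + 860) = 890687 / 975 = 913.53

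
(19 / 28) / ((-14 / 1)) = -0.05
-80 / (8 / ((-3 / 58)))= 15 / 29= 0.52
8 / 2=4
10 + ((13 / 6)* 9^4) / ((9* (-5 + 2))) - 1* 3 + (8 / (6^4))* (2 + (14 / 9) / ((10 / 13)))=-1893487 / 3645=-519.48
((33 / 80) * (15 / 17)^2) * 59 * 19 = 1664685 / 4624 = 360.01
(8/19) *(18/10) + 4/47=3764/4465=0.84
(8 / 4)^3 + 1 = 9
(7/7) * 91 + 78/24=377/4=94.25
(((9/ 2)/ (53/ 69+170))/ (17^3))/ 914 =621/ 105822698812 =0.00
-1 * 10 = -10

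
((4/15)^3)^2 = 4096/11390625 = 0.00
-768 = -768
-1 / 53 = -0.02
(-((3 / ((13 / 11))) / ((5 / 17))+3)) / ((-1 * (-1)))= -756 / 65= -11.63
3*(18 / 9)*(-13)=-78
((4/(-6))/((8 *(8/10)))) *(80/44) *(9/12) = -25/176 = -0.14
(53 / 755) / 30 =53 / 22650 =0.00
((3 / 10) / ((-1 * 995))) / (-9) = 1 / 29850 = 0.00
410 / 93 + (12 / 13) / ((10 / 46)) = 52318 / 6045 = 8.65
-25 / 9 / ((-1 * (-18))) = -25 / 162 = -0.15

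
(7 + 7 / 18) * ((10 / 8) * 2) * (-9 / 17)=-665 / 68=-9.78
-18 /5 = -3.60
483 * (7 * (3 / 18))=1127 / 2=563.50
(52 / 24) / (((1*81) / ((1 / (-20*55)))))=-13 / 534600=-0.00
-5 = -5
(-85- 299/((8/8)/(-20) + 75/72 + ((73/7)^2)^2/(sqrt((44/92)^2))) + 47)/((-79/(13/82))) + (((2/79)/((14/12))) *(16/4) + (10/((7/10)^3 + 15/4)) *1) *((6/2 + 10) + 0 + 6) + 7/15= 5304091942639461896642/109108837499563089615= 48.61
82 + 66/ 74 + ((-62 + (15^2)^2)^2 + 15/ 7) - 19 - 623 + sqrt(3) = sqrt(3) + 662163650717/ 259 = 2556616413.77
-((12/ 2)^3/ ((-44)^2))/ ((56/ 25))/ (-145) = 135/ 393008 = 0.00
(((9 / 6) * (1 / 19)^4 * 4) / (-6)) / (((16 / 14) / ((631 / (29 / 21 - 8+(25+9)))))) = -92757 / 599476600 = -0.00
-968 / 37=-26.16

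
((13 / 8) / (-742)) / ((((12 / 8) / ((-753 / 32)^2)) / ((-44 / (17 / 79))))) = 2135166891 / 12916736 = 165.30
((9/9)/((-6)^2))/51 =0.00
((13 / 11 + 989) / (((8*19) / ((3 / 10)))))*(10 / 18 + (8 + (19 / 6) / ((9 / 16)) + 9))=852299 / 18810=45.31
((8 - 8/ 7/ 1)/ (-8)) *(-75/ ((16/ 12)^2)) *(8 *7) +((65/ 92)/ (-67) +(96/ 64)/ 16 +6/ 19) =1897653029/ 936928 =2025.40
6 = 6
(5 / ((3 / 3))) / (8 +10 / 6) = 15 / 29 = 0.52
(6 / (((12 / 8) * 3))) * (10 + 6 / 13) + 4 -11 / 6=16.12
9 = 9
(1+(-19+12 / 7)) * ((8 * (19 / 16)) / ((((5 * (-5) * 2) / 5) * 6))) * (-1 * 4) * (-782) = 282302 / 35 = 8065.77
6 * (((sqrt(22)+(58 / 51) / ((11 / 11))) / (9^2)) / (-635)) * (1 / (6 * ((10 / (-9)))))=29 / 1457325+sqrt(22) / 57150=0.00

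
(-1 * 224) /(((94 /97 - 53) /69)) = 214176 /721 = 297.05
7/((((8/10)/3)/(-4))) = -105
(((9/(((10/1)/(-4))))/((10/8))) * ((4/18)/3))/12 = -4/225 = -0.02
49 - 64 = -15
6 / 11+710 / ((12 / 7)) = 27371 / 66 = 414.71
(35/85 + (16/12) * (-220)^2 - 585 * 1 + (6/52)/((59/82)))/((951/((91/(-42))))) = -2501489335/17169354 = -145.70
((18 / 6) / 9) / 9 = 1 / 27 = 0.04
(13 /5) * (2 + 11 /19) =637 /95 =6.71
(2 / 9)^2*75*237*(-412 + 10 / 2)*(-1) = 3215300 / 9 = 357255.56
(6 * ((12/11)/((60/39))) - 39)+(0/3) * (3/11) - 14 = -2681/55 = -48.75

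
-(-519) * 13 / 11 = 6747 / 11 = 613.36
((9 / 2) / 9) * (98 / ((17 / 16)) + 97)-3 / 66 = 17685 / 187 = 94.57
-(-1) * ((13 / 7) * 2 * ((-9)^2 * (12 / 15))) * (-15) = -25272 / 7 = -3610.29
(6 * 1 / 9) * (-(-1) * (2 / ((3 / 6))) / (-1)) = -8 / 3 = -2.67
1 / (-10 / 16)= -1.60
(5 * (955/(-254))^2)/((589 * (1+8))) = 4560125/341999316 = 0.01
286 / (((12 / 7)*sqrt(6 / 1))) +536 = 1001*sqrt(6) / 36 +536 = 604.11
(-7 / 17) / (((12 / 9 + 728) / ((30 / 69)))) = -105 / 427754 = -0.00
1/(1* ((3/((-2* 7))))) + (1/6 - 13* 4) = -113/2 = -56.50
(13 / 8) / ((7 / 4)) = 13 / 14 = 0.93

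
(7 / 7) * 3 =3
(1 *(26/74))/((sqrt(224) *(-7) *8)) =-13 *sqrt(14)/116032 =-0.00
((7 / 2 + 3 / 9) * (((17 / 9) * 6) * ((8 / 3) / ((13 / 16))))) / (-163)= -50048 / 57213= -0.87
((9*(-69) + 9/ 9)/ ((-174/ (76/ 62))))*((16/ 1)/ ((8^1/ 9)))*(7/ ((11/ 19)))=303240/ 319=950.60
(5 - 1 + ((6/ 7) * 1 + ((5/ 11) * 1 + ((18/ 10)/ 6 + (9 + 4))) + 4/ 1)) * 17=295987/ 770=384.40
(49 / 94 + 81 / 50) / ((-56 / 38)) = -1.45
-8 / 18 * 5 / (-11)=0.20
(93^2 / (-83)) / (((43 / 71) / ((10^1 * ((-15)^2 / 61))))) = -1381677750 / 217709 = -6346.44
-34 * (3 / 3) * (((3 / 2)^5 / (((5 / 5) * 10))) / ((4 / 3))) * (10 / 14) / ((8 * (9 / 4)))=-1377 / 1792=-0.77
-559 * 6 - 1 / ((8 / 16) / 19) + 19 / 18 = -61037 / 18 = -3390.94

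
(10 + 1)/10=11/10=1.10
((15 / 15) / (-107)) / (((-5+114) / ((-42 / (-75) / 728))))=-1 / 15161900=-0.00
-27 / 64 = -0.42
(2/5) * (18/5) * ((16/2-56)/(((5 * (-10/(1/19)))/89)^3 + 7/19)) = 7715180736/135709918475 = 0.06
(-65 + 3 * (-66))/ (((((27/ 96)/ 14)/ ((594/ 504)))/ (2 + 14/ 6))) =-601744/ 9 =-66860.44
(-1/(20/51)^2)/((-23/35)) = 9.90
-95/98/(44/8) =-95/539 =-0.18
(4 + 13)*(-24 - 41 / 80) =-33337 / 80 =-416.71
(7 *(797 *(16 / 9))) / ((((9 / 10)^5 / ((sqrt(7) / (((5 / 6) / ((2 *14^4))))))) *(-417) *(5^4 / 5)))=-2194666127360 *sqrt(7) / 73870299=-78604.54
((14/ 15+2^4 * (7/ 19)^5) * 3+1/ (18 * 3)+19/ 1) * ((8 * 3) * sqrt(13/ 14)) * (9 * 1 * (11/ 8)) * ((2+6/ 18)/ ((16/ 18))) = 488549091657 * sqrt(182)/ 396175840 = 16636.27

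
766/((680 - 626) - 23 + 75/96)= 24512/1017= 24.10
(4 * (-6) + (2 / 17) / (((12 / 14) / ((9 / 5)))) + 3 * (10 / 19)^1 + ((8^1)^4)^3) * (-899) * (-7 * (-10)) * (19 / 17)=-1396818884281145794 / 289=-4833283336612961.22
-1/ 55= -0.02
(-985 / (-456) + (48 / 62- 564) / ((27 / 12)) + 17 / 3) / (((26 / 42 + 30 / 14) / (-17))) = 407922599 / 273296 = 1492.60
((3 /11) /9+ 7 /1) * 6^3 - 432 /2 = 14328 /11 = 1302.55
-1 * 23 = -23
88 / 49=1.80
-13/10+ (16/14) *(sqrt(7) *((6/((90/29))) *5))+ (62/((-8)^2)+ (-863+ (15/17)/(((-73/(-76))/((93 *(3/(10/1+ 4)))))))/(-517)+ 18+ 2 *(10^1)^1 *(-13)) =-211.47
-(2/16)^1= -1/8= -0.12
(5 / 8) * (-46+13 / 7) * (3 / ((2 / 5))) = -23175 / 112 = -206.92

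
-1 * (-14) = 14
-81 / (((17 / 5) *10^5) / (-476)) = 567 / 5000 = 0.11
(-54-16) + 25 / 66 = -4595 / 66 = -69.62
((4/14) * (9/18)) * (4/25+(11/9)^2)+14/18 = 14374/14175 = 1.01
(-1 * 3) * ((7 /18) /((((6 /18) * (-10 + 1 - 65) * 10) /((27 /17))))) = 189 /25160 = 0.01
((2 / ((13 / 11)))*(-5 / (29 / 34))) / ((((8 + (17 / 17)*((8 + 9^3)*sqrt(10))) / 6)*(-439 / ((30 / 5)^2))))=-359040 / 49941688771 + 33076560*sqrt(10) / 49941688771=0.00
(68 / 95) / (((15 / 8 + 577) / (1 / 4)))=136 / 439945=0.00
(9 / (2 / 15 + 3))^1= 135 / 47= 2.87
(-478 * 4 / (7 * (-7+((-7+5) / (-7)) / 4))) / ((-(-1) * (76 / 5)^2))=5975 / 35017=0.17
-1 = -1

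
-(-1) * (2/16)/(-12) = -1/96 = -0.01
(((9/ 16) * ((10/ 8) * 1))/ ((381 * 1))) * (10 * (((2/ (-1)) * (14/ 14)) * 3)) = -225/ 2032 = -0.11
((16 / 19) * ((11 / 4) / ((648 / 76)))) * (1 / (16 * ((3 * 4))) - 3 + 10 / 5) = -0.27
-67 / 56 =-1.20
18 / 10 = 9 / 5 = 1.80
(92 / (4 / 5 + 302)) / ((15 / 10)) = 460 / 2271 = 0.20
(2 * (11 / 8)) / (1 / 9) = 99 / 4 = 24.75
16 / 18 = 8 / 9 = 0.89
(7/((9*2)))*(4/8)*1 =7/36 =0.19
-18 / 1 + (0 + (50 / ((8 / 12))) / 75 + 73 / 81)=-1304 / 81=-16.10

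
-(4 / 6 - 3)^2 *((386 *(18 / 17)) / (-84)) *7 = 9457 / 51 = 185.43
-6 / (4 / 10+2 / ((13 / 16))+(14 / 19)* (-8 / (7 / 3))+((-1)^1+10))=-2470 / 3843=-0.64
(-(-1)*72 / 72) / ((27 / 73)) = 73 / 27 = 2.70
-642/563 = -1.14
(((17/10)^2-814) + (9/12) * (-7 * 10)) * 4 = -86361/25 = -3454.44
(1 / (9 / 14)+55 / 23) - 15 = -11.05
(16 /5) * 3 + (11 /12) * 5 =851 /60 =14.18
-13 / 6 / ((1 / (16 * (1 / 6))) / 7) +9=-283 / 9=-31.44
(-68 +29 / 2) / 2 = -107 / 4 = -26.75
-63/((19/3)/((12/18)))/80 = -63/760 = -0.08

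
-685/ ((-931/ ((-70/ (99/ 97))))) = -664450/ 13167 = -50.46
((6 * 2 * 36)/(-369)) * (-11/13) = 528/533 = 0.99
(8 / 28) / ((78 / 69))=23 / 91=0.25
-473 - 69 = -542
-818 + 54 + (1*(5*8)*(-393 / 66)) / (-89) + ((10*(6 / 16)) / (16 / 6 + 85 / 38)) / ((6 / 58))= -825194213 / 1094522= -753.93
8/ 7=1.14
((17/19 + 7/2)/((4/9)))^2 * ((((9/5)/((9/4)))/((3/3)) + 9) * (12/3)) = 110691441/28880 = 3832.81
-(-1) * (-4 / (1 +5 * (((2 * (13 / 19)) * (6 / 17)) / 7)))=-9044 / 3041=-2.97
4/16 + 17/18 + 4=187/36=5.19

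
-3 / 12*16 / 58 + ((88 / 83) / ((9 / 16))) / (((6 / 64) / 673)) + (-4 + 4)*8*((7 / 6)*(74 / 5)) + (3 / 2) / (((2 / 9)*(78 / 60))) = 22871963735 / 1689714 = 13536.00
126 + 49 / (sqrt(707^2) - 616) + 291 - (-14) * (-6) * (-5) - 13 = 10719 / 13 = 824.54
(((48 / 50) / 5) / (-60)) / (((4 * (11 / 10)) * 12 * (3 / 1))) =-1 / 49500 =-0.00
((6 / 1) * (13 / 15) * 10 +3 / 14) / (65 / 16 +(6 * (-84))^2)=5848 / 28450247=0.00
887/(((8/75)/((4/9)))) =22175/6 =3695.83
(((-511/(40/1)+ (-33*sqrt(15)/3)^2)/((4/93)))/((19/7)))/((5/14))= 328509573/7600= 43224.94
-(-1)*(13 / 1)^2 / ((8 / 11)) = 1859 / 8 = 232.38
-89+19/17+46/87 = -129196/1479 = -87.35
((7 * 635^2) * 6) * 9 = 152419050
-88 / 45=-1.96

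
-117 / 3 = -39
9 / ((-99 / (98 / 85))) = -98 / 935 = -0.10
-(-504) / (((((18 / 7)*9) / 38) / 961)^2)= 1254904151.25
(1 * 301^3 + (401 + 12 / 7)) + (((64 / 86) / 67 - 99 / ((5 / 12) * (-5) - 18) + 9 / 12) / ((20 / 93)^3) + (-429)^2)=4270161203235183177 / 155527904000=27455916.87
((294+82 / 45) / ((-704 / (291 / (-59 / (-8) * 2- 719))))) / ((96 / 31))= 78182 / 1394415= 0.06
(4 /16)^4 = 0.00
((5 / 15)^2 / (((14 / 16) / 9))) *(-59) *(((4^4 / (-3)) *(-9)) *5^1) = -1812480 / 7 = -258925.71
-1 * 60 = -60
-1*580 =-580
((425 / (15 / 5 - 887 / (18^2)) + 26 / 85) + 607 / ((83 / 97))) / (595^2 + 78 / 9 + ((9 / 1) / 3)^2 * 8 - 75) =49307919 / 7493059060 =0.01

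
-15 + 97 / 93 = -13.96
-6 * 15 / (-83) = 1.08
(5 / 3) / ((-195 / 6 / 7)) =-14 / 39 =-0.36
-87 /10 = -8.70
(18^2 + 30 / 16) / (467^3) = 2607 / 814780504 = 0.00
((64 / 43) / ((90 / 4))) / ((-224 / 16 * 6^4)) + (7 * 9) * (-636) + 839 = -43039901209 / 1097145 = -39229.00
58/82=29/41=0.71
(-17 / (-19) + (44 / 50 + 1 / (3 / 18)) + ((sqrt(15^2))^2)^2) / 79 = 24050568 / 37525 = 640.92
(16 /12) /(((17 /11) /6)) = 88 /17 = 5.18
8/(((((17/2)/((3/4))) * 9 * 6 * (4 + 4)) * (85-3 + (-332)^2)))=1/67507272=0.00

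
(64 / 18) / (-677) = -32 / 6093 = -0.01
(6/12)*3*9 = 27/2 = 13.50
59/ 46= 1.28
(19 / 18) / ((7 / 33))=209 / 42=4.98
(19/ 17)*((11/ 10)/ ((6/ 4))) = 209/ 255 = 0.82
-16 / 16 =-1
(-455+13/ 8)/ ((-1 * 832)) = 279/ 512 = 0.54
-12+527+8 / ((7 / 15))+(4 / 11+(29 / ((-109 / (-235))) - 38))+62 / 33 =14072750 / 25179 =558.91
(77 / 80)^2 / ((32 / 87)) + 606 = 124624623 / 204800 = 608.52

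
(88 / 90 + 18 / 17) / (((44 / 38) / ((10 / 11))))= 29602 / 18513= 1.60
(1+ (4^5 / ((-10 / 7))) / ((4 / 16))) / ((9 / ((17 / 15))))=-81209 / 225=-360.93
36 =36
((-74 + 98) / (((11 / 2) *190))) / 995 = 0.00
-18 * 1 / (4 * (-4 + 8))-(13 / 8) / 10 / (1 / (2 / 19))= -217 / 190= -1.14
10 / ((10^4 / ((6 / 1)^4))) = 162 / 125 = 1.30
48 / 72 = 2 / 3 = 0.67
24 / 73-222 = -16182 / 73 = -221.67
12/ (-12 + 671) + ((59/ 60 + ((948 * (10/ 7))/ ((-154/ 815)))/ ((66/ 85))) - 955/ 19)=-41333815933049/ 4454220540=-9279.70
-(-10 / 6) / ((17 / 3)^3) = 45 / 4913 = 0.01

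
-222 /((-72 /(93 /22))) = 1147 /88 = 13.03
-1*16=-16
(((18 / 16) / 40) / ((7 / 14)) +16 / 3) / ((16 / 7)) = 18109 / 7680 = 2.36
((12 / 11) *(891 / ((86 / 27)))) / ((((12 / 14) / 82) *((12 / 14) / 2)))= 2929122 / 43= 68119.12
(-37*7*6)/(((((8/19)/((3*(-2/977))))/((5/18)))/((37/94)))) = 2.48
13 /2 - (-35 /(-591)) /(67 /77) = 509371 /79194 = 6.43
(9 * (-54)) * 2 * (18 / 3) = -5832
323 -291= 32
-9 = -9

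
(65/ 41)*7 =455/ 41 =11.10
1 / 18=0.06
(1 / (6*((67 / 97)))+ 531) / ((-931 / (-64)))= 6833888 / 187131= 36.52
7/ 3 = 2.33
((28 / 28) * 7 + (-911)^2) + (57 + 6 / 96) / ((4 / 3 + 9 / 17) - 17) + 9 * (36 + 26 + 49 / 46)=235939403323 / 284096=830491.82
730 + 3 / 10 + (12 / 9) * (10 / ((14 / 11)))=155563 / 210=740.78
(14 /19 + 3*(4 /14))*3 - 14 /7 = 370 /133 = 2.78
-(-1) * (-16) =-16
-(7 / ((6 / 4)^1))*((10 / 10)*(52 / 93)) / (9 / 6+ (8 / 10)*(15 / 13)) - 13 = -35347 / 2511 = -14.08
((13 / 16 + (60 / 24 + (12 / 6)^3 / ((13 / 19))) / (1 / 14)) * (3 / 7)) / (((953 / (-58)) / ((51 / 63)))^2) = 0.21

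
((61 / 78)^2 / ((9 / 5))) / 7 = 18605 / 383292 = 0.05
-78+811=733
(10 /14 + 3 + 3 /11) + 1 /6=4.15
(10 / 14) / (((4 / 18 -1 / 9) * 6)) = 15 / 14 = 1.07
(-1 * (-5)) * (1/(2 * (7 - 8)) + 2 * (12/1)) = 235/2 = 117.50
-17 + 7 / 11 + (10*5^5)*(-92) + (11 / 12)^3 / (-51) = -2875016.38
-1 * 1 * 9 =-9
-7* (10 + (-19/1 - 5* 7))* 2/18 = 308/9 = 34.22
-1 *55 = -55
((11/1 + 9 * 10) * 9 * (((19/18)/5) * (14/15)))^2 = 180445489/5625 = 32079.20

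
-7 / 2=-3.50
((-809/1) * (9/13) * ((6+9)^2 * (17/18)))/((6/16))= -4125900/13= -317376.92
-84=-84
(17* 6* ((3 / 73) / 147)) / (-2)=-51 / 3577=-0.01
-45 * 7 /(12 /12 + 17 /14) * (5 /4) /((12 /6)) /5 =-2205 /124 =-17.78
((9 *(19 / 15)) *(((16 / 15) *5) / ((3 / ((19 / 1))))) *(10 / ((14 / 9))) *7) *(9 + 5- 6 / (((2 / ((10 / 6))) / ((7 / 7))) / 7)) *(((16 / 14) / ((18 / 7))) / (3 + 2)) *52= -8409856 / 5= -1681971.20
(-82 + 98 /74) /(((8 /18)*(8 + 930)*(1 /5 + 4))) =-44775 /971768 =-0.05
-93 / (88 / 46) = -2139 / 44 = -48.61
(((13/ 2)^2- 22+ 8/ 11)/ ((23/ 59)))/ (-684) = -54457/ 692208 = -0.08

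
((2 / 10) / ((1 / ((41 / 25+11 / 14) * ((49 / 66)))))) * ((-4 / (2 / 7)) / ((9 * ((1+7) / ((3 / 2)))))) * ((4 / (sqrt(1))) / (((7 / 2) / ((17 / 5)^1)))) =-33677 / 82500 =-0.41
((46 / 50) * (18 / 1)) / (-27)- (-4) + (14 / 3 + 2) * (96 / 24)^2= 8254 / 75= 110.05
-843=-843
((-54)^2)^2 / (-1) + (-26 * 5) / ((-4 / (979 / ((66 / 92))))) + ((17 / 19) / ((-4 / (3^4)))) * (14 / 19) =-18321582503 / 2166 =-8458717.68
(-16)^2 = 256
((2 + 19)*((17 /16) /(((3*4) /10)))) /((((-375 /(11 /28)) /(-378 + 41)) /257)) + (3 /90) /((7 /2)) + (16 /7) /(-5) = 37780367 /22400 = 1686.62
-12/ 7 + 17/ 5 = 59/ 35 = 1.69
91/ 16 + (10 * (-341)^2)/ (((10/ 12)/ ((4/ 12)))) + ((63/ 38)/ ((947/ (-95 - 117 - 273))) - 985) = 133621441355/ 287888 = 464143.84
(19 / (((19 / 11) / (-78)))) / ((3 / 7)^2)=-14014 / 3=-4671.33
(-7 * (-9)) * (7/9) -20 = 29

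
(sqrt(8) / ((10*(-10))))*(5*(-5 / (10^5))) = sqrt(2) / 200000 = 0.00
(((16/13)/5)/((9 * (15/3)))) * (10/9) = 32/5265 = 0.01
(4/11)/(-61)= -4/671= -0.01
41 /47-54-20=-3437 /47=-73.13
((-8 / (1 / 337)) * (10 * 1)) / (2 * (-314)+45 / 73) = 1968080 / 45799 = 42.97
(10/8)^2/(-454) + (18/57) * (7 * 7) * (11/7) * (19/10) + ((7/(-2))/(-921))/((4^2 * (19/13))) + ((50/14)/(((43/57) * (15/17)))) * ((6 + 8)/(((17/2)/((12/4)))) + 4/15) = 7091581296823/95652333840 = 74.14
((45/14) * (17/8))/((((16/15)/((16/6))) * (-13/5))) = -19125/2912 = -6.57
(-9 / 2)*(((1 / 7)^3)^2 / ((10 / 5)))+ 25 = 11764891 / 470596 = 25.00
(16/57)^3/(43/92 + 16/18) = 376832/23107971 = 0.02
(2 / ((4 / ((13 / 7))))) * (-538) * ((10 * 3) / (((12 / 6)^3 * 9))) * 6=-17485 / 14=-1248.93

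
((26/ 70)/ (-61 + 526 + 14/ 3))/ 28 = 39/ 1380820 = 0.00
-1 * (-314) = 314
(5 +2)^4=2401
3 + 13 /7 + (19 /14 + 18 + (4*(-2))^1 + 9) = 353 /14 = 25.21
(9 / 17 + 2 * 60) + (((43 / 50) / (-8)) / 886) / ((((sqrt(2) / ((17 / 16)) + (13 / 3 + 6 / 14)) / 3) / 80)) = 967113 * sqrt(2) / 737652590 + 1209093578943 / 10032075224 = 120.52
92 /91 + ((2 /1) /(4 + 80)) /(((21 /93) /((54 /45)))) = 3623 /3185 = 1.14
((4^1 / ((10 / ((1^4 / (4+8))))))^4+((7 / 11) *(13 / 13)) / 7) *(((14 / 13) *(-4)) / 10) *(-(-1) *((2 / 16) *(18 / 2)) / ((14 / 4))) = -810011 / 64350000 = -0.01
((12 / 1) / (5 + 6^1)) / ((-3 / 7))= -2.55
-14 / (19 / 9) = -126 / 19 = -6.63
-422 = -422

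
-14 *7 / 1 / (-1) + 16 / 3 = 310 / 3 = 103.33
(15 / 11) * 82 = 1230 / 11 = 111.82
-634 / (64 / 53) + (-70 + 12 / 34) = -323505 / 544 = -594.68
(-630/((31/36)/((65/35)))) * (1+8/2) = -210600/31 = -6793.55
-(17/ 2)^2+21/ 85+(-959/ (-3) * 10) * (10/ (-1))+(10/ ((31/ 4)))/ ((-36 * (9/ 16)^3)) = -2215582123471/ 69152940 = -32038.87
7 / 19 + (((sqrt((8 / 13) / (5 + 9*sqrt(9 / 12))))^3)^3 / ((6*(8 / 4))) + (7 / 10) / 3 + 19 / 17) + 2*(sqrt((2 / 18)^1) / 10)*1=65536*sqrt(13) / (1113879*(10 + 9*sqrt(3))^(9 / 2)) + 5769 / 3230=1.79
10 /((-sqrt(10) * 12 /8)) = -2 * sqrt(10) /3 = -2.11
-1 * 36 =-36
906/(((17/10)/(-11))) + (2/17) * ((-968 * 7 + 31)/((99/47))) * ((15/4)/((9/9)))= -480155/66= -7275.08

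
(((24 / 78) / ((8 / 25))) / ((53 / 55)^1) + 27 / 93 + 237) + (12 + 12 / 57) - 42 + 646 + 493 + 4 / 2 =1349.50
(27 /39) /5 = 9 /65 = 0.14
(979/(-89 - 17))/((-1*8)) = 979/848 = 1.15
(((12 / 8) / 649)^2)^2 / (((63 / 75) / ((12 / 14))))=2025 / 69544830701192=0.00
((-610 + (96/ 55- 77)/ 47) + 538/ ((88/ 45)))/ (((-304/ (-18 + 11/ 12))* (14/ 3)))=-142650521/ 35205632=-4.05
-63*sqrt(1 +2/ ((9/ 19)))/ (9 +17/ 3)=-63*sqrt(47)/ 44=-9.82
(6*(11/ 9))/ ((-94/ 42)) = -154/ 47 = -3.28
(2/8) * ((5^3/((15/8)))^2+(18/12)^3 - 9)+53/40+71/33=17632793/15840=1113.18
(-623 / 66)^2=388129 / 4356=89.10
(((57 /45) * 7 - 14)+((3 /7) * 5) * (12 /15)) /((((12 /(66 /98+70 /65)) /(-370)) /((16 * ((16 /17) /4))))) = 473937440 /682227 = 694.69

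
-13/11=-1.18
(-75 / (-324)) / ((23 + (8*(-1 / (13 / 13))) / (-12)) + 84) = 25 / 11628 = 0.00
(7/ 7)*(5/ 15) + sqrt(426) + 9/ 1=28/ 3 + sqrt(426)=29.97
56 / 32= 7 / 4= 1.75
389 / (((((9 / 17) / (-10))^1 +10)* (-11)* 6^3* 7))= -33065 / 14062356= -0.00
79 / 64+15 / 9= 557 / 192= 2.90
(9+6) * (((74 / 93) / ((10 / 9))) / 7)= 333 / 217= 1.53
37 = 37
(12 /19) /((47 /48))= 576 /893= 0.65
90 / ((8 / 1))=11.25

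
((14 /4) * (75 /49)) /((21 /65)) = 1625 /98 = 16.58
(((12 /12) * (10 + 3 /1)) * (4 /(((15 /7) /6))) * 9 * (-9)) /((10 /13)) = -383292 /25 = -15331.68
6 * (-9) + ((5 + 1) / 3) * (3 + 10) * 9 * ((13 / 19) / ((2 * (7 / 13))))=12591 / 133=94.67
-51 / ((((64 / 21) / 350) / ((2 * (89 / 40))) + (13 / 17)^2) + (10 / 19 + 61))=-18318882015 / 22310619428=-0.82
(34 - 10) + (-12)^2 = 168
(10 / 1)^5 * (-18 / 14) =-900000 / 7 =-128571.43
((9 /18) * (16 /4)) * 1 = 2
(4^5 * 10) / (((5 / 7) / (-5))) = -71680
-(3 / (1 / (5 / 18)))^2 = -25 / 36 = -0.69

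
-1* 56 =-56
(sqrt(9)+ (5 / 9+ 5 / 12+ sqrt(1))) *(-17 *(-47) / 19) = 143021 / 684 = 209.10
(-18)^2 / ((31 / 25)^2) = 202500 / 961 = 210.72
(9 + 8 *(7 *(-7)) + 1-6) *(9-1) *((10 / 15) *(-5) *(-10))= -310400 / 3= -103466.67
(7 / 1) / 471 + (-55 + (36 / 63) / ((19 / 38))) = -177518 / 3297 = -53.84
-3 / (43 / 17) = -51 / 43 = -1.19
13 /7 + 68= 489 /7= 69.86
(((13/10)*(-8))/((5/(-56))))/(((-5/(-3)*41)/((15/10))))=13104/5125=2.56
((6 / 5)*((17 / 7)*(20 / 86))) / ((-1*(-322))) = 102 / 48461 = 0.00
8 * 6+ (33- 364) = -283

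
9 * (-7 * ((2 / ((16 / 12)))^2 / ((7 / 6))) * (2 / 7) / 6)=-5.79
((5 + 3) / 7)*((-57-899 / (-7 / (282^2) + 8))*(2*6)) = -10344443616 / 4453295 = -2322.87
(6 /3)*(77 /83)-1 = 71 /83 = 0.86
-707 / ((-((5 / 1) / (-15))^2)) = 6363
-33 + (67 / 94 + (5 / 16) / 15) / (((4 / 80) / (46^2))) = 4372822 / 141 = 31012.92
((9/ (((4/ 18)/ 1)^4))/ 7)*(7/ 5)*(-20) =-59049/ 4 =-14762.25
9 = 9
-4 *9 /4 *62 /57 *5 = -930 /19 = -48.95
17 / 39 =0.44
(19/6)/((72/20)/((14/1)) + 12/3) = 665/894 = 0.74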